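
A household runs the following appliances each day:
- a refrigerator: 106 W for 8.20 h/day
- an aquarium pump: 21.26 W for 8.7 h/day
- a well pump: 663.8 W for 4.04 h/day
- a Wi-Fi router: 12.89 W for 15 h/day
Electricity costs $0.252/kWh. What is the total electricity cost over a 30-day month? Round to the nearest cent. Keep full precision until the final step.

refrigerator: 106 W × 8.20 h × 30 d = 26,076 Wh = 26.08 kWh
aquarium pump: 21.26 W × 8.7 h × 30 d = 5,549 Wh = 5.549 kWh
well pump: 663.8 W × 4.04 h × 30 d = 80,453 Wh = 80.45 kWh
Wi-Fi router: 12.89 W × 15 h × 30 d = 5,801 Wh = 5.801 kWh
Total energy = 26.08 + 5.549 + 80.45 + 5.801 = 117.9 kWh
Cost = 117.9 kWh × $0.252 = $29.71

$29.71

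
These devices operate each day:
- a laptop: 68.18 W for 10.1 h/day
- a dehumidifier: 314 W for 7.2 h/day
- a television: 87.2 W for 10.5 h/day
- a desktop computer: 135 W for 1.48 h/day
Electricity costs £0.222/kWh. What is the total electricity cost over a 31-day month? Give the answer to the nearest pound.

£28

laptop: 68.18 W × 10.1 h × 31 d = 21,347 Wh = 21.35 kWh
dehumidifier: 314 W × 7.2 h × 31 d = 70,085 Wh = 70.08 kWh
television: 87.2 W × 10.5 h × 31 d = 28,384 Wh = 28.38 kWh
desktop computer: 135 W × 1.48 h × 31 d = 6,194 Wh = 6.194 kWh
Total energy = 21.35 + 70.08 + 28.38 + 6.194 = 126 kWh
Cost = 126 kWh × £0.222 = £27.97 ≈ £28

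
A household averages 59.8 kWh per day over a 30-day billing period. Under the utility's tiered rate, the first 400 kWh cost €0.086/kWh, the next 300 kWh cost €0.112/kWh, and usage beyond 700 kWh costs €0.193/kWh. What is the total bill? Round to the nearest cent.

Usage = 59.8 kWh/day × 30 days = 1794 kWh
First 400 kWh × €0.086 = €34.40
Next 300 kWh × €0.112 = €33.60
Remaining 1094 kWh × €0.193 = €211.14
Total = €279.14

€279.14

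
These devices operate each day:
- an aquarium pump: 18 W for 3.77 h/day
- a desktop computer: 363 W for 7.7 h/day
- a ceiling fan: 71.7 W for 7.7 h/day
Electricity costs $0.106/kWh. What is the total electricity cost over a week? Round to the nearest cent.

$2.53

aquarium pump: 18 W × 3.77 h × 7 d = 475 Wh = 0.475 kWh
desktop computer: 363 W × 7.7 h × 7 d = 19,566 Wh = 19.57 kWh
ceiling fan: 71.7 W × 7.7 h × 7 d = 3,865 Wh = 3.865 kWh
Total energy = 0.475 + 19.57 + 3.865 = 23.91 kWh
Cost = 23.91 kWh × $0.106 = $2.53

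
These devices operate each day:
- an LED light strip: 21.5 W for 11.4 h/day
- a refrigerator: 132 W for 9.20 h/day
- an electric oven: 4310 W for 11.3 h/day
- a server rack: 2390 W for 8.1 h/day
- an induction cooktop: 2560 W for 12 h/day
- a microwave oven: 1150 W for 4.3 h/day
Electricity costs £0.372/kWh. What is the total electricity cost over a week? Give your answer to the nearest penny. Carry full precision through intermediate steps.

LED light strip: 21.5 W × 11.4 h × 7 d = 1,716 Wh = 1.716 kWh
refrigerator: 132 W × 9.20 h × 7 d = 8,501 Wh = 8.501 kWh
electric oven: 4310 W × 11.3 h × 7 d = 340,921 Wh = 340.9 kWh
server rack: 2390 W × 8.1 h × 7 d = 135,513 Wh = 135.5 kWh
induction cooktop: 2560 W × 12 h × 7 d = 215,040 Wh = 215 kWh
microwave oven: 1150 W × 4.3 h × 7 d = 34,615 Wh = 34.62 kWh
Total energy = 1.716 + 8.501 + 340.9 + 135.5 + 215 + 34.62 = 736.3 kWh
Cost = 736.3 kWh × £0.372 = £273.91

£273.91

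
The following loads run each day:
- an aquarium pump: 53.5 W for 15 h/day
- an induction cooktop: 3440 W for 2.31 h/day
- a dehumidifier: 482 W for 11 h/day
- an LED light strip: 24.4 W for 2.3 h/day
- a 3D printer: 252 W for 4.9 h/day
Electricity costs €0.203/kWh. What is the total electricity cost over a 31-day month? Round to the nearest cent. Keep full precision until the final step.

aquarium pump: 53.5 W × 15 h × 31 d = 24,878 Wh = 24.88 kWh
induction cooktop: 3440 W × 2.31 h × 31 d = 246,338 Wh = 246.3 kWh
dehumidifier: 482 W × 11 h × 31 d = 164,362 Wh = 164.4 kWh
LED light strip: 24.4 W × 2.3 h × 31 d = 1,740 Wh = 1.74 kWh
3D printer: 252 W × 4.9 h × 31 d = 38,279 Wh = 38.28 kWh
Total energy = 24.88 + 246.3 + 164.4 + 1.74 + 38.28 = 475.6 kWh
Cost = 475.6 kWh × €0.203 = €96.55

€96.55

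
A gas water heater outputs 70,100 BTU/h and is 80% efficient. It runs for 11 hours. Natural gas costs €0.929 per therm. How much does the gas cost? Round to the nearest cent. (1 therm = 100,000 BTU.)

Heat delivered = 70,100 BTU/h × 11 h = 771,100 BTU
Gas input = 771,100 / 0.80 = 963,875 BTU
= 963,875 / 100,000 = 9.639 therm
Cost = 9.639 × €0.929/therm = €8.95

€8.95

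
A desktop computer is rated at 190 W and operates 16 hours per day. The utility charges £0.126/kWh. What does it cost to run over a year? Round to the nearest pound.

Energy = 190 W × 16 h/day × 365 days = 1,109,600 Wh = 1,110 kWh
Cost = 1,110 kWh × £0.126/kWh = £139.81 ≈ £140

£140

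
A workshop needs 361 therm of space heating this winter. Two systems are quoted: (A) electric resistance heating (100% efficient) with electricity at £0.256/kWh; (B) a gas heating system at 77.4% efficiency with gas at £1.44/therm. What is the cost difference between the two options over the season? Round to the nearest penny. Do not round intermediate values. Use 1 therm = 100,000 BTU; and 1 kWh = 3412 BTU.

Heat load = 361 therm × 100,000 = 36,100,000 BTU
Gas: input = 36,100,000 / 0.774 = 46,640,827 BTU = 466.4 therm → 466.4 × £1.44 = £671.63
Electric: 36,100,000 BTU / 3412 = 10,580 kWh → × £0.256 = £2,708.56
Difference = |£671.63 − £2,708.56| = £2,036.93

£2036.93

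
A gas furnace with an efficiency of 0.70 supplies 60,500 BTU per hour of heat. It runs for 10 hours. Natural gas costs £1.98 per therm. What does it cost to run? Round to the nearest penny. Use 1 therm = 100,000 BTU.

Heat delivered = 60,500 BTU/h × 10 h = 605,000 BTU
Gas input = 605,000 / 0.70 = 864,286 BTU
= 864,286 / 100,000 = 8.643 therm
Cost = 8.643 × £1.98/therm = £17.11

£17.11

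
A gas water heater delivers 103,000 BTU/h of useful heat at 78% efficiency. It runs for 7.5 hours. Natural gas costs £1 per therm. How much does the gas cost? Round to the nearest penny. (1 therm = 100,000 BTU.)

£9.90

Heat delivered = 103,000 BTU/h × 7.5 h = 772,500 BTU
Gas input = 772,500 / 0.78 = 990,385 BTU
= 990,385 / 100,000 = 9.904 therm
Cost = 9.904 × £1/therm = £9.90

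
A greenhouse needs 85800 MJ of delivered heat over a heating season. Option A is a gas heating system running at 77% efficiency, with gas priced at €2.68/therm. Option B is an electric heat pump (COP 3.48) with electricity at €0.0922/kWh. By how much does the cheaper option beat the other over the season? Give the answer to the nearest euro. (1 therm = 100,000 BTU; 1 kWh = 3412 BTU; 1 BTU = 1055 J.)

Heat load = 85800 MJ = 85,800,000,000 J / 1055 = 81,327,014 BTU
Gas: input = 81,327,014 / 0.77 = 105,619,499 BTU = 1,056 therm → 1,056 × €2.68 = €2,830.60
Heat pump: 81,327,014 BTU / 3412 = 23,840 kWh heat; / 3.48 = 6,849 kWh in → × €0.0922 = €631.51
Difference = |€2,830.60 − €631.51| = €2,199.10 ≈ €2199

€2199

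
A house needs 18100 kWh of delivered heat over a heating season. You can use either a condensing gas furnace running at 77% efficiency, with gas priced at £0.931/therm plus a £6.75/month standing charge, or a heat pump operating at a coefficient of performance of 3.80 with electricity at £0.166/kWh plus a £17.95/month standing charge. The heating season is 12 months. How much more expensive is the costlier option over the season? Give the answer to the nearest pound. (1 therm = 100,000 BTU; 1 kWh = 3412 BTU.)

£178

Heat load = 18100 kWh × 3412 = 61,757,200 BTU
Gas: input = 61,757,200 / 0.77 = 80,204,156 BTU = 802 therm → 802 × £0.931 = £746.70; + 12 × £6.75 standing = £827.70
Heat pump: 61,757,200 BTU / 3412 = 18,100 kWh heat; / 3.80 = 4,763 kWh in → × £0.166 = £790.68; + 12 × £17.95 standing = £1,006.08
Difference = |£827.70 − £1,006.08| = £178.38 ≈ £178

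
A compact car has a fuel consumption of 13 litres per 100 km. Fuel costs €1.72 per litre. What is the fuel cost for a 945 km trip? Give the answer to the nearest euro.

Fuel = 13 L/100 km × 945 km / 100 = 122.8 L
Cost = 122.8 L × €1.72/L = €211.30 ≈ €211

€211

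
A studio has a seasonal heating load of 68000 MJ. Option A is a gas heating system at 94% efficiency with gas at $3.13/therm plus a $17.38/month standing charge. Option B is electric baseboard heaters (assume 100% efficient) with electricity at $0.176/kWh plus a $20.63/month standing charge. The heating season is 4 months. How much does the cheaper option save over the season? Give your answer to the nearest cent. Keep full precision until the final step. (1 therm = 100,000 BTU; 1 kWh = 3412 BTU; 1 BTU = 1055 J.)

$1191.54

Heat load = 68000 MJ = 68,000,000,000 J / 1055 = 64,454,976 BTU
Gas: input = 64,454,976 / 0.94 = 68,569,124 BTU = 685.7 therm → 685.7 × $3.13 = $2,146.21; + 4 × $17.38 standing = $2,215.73
Electric: 64,454,976 BTU / 3412 = 18,890 kWh → × $0.176 = $3,324.76; + 4 × $20.63 standing = $3,407.28
Difference = |$2,215.73 − $3,407.28| = $1,191.54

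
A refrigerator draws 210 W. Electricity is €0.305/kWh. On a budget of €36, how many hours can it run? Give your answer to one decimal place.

Energy budget = €36 / €0.305 per kWh = 118 kWh = 118,033 Wh
Runtime = 118,033 Wh / 210 W = 562.1 h

562.1 h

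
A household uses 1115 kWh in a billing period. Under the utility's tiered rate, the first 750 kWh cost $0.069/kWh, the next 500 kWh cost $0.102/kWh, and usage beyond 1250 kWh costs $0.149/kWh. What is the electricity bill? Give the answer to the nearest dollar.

$89

First 750 kWh × $0.069 = $51.75
Next 365 kWh × $0.102 = $37.23
Remaining tier: 0 kWh (not reached)
Total = $88.98 ≈ $89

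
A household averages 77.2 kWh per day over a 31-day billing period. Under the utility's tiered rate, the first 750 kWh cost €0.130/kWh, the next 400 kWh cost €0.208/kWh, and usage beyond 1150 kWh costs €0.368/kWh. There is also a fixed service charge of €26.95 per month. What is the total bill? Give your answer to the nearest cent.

€665.15

Usage = 77.2 kWh/day × 31 days = 2393.2 kWh
First 750 kWh × €0.130 = €97.50
Next 400 kWh × €0.208 = €83.20
Remaining 1243.2 kWh × €0.368 = €457.50
Energy charge = €638.20; + service €26.95 = €665.15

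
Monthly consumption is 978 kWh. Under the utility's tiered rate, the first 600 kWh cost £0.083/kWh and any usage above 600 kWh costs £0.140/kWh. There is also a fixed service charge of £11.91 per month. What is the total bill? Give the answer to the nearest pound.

£115

First 600 kWh × £0.083 = £49.80
Remaining 378 kWh × £0.140 = £52.92
Energy charge = £102.72; + service £11.91 = £114.63 ≈ £115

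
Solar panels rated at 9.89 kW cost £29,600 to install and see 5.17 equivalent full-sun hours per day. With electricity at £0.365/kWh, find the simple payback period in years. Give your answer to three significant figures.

Daily generation = 9.89 kW × 5.17 h = 51.13 kWh
Annual generation = 51.13 × 365 = 18663 kWh
Annual savings = 18663 × £0.365 = £6,811.97
Payback = £29,600 / £6,811.97 = 4.35 years

4.35 years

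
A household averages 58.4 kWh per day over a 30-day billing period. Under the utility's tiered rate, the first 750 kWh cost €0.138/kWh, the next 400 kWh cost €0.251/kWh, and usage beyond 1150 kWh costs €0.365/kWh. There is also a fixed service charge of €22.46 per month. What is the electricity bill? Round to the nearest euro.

€446

Usage = 58.4 kWh/day × 30 days = 1752 kWh
First 750 kWh × €0.138 = €103.50
Next 400 kWh × €0.251 = €100.40
Remaining 602 kWh × €0.365 = €219.73
Energy charge = €423.63; + service €22.46 = €446.09 ≈ €446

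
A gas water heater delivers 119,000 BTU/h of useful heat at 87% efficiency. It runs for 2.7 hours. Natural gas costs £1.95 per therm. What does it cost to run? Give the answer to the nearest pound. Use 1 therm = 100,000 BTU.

£7

Heat delivered = 119,000 BTU/h × 2.7 h = 321,300 BTU
Gas input = 321,300 / 0.870 = 369,310 BTU
= 369,310 / 100,000 = 3.693 therm
Cost = 3.693 × £1.95/therm = £7.20 ≈ £7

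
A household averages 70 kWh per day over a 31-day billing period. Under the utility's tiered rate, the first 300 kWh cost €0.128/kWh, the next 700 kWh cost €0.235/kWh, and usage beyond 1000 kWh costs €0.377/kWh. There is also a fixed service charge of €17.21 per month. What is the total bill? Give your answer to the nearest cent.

€661.20

Usage = 70 kWh/day × 31 days = 2170 kWh
First 300 kWh × €0.128 = €38.40
Next 700 kWh × €0.235 = €164.50
Remaining 1170 kWh × €0.377 = €441.09
Energy charge = €643.99; + service €17.21 = €661.20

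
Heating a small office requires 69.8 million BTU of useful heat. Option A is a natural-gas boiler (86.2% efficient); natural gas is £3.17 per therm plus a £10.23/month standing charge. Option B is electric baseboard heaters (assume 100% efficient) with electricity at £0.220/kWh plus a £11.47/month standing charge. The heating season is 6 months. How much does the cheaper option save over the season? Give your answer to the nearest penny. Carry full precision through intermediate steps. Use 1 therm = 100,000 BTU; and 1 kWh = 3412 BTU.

Heat load = 69.8 × 10⁶ BTU = 69,800,000 BTU
Gas: input = 69,800,000 / 0.862 = 80,974,478 BTU = 809.7 therm → 809.7 × £3.17 = £2,566.89; + 6 × £10.23 standing = £2,628.27
Electric: 69,800,000 BTU / 3412 = 20,460 kWh → × £0.220 = £4,500.59; + 6 × £11.47 standing = £4,569.41
Difference = |£2,628.27 − £4,569.41| = £1,941.14

£1941.14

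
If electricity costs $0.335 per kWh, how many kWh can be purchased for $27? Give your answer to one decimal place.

80.6 kWh

$27 / $0.335 per kWh = 80.6 kWh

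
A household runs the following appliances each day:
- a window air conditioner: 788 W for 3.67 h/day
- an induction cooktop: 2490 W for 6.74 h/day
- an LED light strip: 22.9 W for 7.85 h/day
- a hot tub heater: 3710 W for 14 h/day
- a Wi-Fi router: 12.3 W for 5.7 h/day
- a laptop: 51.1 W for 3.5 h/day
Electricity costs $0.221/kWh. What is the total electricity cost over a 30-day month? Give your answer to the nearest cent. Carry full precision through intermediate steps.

$477.65

window air conditioner: 788 W × 3.67 h × 30 d = 86,759 Wh = 86.76 kWh
induction cooktop: 2490 W × 6.74 h × 30 d = 503,478 Wh = 503.5 kWh
LED light strip: 22.9 W × 7.85 h × 30 d = 5,393 Wh = 5.393 kWh
hot tub heater: 3710 W × 14 h × 30 d = 1,558,200 Wh = 1,558 kWh
Wi-Fi router: 12.3 W × 5.7 h × 30 d = 2,103 Wh = 2.103 kWh
laptop: 51.1 W × 3.5 h × 30 d = 5,366 Wh = 5.365 kWh
Total energy = 86.76 + 503.5 + 5.393 + 1,558 + 2.103 + 5.365 = 2,161 kWh
Cost = 2,161 kWh × $0.221 = $477.65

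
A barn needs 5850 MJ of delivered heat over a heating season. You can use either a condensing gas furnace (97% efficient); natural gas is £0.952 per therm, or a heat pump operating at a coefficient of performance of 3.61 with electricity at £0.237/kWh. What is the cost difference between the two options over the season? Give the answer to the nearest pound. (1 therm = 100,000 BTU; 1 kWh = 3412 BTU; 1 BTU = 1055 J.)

Heat load = 5850 MJ = 5,850,000,000 J / 1055 = 5,545,024 BTU
Gas: input = 5,545,024 / 0.97 = 5,716,519 BTU = 57.17 therm → 57.17 × £0.952 = £54.42
Heat pump: 5,545,024 BTU / 3412 = 1,625 kWh heat; / 3.61 = 450.2 kWh in → × £0.237 = £106.69
Difference = |£54.42 − £106.69| = £52.27 ≈ £52

£52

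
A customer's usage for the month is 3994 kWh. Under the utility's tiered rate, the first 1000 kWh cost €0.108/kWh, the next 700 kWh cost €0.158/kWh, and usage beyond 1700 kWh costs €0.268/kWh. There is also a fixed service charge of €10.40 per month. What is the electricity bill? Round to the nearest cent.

First 1000 kWh × €0.108 = €108.00
Next 700 kWh × €0.158 = €110.60
Remaining 2294 kWh × €0.268 = €614.79
Energy charge = €833.39; + service €10.40 = €843.79

€843.79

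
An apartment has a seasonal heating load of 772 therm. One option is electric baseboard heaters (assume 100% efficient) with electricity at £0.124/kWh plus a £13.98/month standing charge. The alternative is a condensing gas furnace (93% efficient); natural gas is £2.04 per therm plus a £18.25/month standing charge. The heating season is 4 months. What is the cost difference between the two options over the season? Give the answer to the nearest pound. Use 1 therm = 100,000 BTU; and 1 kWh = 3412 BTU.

Heat load = 772 therm × 100,000 = 77,200,000 BTU
Gas: input = 77,200,000 / 0.93 = 83,010,753 BTU = 830.1 therm → 830.1 × £2.04 = £1,693.42; + 4 × £18.25 standing = £1,766.42
Electric: 77,200,000 BTU / 3412 = 22,630 kWh → × £0.124 = £2,805.63; + 4 × £13.98 standing = £2,861.55
Difference = |£1,766.42 − £2,861.55| = £1,095.13 ≈ £1095

£1095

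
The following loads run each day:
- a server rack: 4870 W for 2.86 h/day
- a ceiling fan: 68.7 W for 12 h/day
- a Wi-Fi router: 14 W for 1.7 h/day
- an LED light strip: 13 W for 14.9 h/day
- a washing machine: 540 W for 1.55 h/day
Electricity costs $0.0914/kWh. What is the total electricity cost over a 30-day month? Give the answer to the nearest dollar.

server rack: 4870 W × 2.86 h × 30 d = 417,846 Wh = 417.8 kWh
ceiling fan: 68.7 W × 12 h × 30 d = 24,732 Wh = 24.73 kWh
Wi-Fi router: 14 W × 1.7 h × 30 d = 714 Wh = 0.714 kWh
LED light strip: 13 W × 14.9 h × 30 d = 5,811 Wh = 5.811 kWh
washing machine: 540 W × 1.55 h × 30 d = 25,110 Wh = 25.11 kWh
Total energy = 417.8 + 24.73 + 0.714 + 5.811 + 25.11 = 474.2 kWh
Cost = 474.2 kWh × $0.0914 = $43.34 ≈ $43

$43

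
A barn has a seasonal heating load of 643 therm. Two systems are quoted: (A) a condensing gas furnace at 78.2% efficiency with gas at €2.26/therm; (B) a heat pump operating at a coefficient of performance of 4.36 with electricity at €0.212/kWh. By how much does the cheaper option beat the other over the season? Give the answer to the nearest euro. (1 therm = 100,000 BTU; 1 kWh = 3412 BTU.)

Heat load = 643 therm × 100,000 = 64,300,000 BTU
Gas: input = 64,300,000 / 0.782 = 82,225,064 BTU = 822.3 therm → 822.3 × €2.26 = €1,858.29
Heat pump: 64,300,000 BTU / 3412 = 18,850 kWh heat; / 4.36 = 4,322 kWh in → × €0.212 = €916.33
Difference = |€1,858.29 − €916.33| = €941.96 ≈ €942

€942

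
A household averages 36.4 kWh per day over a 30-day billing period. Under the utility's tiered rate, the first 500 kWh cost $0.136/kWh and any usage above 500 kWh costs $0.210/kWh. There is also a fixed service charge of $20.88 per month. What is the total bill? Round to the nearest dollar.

$213

Usage = 36.4 kWh/day × 30 days = 1092 kWh
First 500 kWh × $0.136 = $68.00
Remaining 592 kWh × $0.210 = $124.32
Energy charge = $192.32; + service $20.88 = $213.20 ≈ $213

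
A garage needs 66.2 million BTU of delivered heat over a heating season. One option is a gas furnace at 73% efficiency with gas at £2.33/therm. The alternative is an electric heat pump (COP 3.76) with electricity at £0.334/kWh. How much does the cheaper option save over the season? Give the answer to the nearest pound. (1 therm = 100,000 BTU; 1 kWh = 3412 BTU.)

£389

Heat load = 66.2 × 10⁶ BTU = 66,200,000 BTU
Gas: input = 66,200,000 / 0.73 = 90,684,932 BTU = 906.8 therm → 906.8 × £2.33 = £2,112.96
Heat pump: 66,200,000 BTU / 3412 = 19,400 kWh heat; / 3.76 = 5,160 kWh in → × £0.334 = £1,723.49
Difference = |£2,112.96 − £1,723.49| = £389.47 ≈ £389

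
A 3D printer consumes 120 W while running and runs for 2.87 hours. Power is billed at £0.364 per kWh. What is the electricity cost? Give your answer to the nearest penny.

Energy = 120 W × 2.87 h = 344 Wh = 0.3444 kWh
Cost = 0.3444 kWh × £0.364/kWh = £0.13

£0.13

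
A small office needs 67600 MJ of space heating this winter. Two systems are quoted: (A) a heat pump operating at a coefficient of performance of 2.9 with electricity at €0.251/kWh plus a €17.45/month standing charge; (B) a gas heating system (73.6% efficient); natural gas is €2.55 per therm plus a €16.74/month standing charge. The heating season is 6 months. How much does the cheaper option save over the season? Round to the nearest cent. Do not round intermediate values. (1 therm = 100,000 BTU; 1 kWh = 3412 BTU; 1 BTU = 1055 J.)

Heat load = 67600 MJ = 67,600,000,000 J / 1055 = 64,075,829 BTU
Gas: input = 64,075,829 / 0.736 = 87,059,551 BTU = 870.6 therm → 870.6 × €2.55 = €2,220.02; + 6 × €16.74 standing = €2,320.46
Heat pump: 64,075,829 BTU / 3412 = 18,780 kWh heat; / 2.9 = 6,476 kWh in → × €0.251 = €1,625.40; + 6 × €17.45 standing = €1,730.10
Difference = |€2,320.46 − €1,730.10| = €590.36

€590.36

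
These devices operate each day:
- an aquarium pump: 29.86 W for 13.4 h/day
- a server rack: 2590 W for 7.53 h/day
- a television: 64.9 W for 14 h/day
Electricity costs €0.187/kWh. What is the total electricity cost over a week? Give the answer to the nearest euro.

aquarium pump: 29.86 W × 13.4 h × 7 d = 2,801 Wh = 2.801 kWh
server rack: 2590 W × 7.53 h × 7 d = 136,519 Wh = 136.5 kWh
television: 64.9 W × 14 h × 7 d = 6,360 Wh = 6.36 kWh
Total energy = 2.801 + 136.5 + 6.36 = 145.7 kWh
Cost = 145.7 kWh × €0.187 = €27.24 ≈ €27

€27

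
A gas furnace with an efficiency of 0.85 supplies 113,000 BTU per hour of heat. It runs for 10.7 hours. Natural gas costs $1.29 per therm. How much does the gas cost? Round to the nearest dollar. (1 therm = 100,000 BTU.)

Heat delivered = 113,000 BTU/h × 10.7 h = 1,209,100 BTU
Gas input = 1,209,100 / 0.85 = 1,422,471 BTU
= 1,422,471 / 100,000 = 14.22 therm
Cost = 14.22 × $1.29/therm = $18.35 ≈ $18

$18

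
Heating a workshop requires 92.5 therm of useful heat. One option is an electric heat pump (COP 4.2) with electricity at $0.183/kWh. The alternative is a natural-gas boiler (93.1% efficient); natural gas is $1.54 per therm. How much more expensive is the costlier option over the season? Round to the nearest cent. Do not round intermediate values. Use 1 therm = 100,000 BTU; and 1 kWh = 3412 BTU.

Heat load = 92.5 therm × 100,000 = 9,250,000 BTU
Gas: input = 9,250,000 / 0.931 = 9,935,553 BTU = 99.36 therm → 99.36 × $1.54 = $153.01
Heat pump: 9,250,000 BTU / 3412 = 2,711 kWh heat; / 4.2 = 645.5 kWh in → × $0.183 = $118.12
Difference = |$153.01 − $118.12| = $34.88

$34.88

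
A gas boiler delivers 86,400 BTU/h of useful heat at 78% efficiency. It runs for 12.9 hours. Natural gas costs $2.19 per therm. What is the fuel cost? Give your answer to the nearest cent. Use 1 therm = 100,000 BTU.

Heat delivered = 86,400 BTU/h × 12.9 h = 1,114,560 BTU
Gas input = 1,114,560 / 0.78 = 1,428,923 BTU
= 1,428,923 / 100,000 = 14.29 therm
Cost = 14.29 × $2.19/therm = $31.29

$31.29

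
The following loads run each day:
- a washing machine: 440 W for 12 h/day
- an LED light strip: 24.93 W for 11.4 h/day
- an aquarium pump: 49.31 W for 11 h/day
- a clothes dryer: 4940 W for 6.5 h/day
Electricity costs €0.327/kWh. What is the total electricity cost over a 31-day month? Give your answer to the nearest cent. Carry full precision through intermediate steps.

washing machine: 440 W × 12 h × 31 d = 163,680 Wh = 163.7 kWh
LED light strip: 24.93 W × 11.4 h × 31 d = 8,810 Wh = 8.81 kWh
aquarium pump: 49.31 W × 11 h × 31 d = 16,815 Wh = 16.81 kWh
clothes dryer: 4940 W × 6.5 h × 31 d = 995,410 Wh = 995.4 kWh
Total energy = 163.7 + 8.81 + 16.81 + 995.4 = 1,185 kWh
Cost = 1,185 kWh × €0.327 = €387.40

€387.40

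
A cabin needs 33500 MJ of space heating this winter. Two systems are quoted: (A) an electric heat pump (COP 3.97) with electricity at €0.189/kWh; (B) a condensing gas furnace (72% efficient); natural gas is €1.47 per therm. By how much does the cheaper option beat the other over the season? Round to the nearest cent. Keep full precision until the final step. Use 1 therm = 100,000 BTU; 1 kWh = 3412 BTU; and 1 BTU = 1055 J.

€205.25

Heat load = 33500 MJ = 33,500,000,000 J / 1055 = 31,753,555 BTU
Gas: input = 31,753,555 / 0.72 = 44,102,159 BTU = 441 therm → 441 × €1.47 = €648.30
Heat pump: 31,753,555 BTU / 3412 = 9,306 kWh heat; / 3.97 = 2,344 kWh in → × €0.189 = €443.05
Difference = |€648.30 − €443.05| = €205.25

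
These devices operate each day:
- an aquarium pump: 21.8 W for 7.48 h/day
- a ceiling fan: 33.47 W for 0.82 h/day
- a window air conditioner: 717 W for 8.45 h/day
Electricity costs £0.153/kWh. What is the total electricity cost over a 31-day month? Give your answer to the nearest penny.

aquarium pump: 21.8 W × 7.48 h × 31 d = 5,055 Wh = 5.055 kWh
ceiling fan: 33.47 W × 0.82 h × 31 d = 851 Wh = 0.8508 kWh
window air conditioner: 717 W × 8.45 h × 31 d = 187,818 Wh = 187.8 kWh
Total energy = 5.055 + 0.8508 + 187.8 = 193.7 kWh
Cost = 193.7 kWh × £0.153 = £29.64

£29.64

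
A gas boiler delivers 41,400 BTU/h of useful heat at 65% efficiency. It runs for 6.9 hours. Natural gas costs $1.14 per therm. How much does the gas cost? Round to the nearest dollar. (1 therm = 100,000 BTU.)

Heat delivered = 41,400 BTU/h × 6.9 h = 285,660 BTU
Gas input = 285,660 / 0.65 = 439,477 BTU
= 439,477 / 100,000 = 4.395 therm
Cost = 4.395 × $1.14/therm = $5.01 ≈ $5

$5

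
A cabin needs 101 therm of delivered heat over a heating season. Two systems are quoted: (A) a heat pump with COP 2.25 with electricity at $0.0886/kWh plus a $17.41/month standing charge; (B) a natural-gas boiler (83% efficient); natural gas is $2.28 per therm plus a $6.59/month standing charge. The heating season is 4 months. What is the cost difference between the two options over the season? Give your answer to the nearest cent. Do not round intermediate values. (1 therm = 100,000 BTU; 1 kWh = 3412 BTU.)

Heat load = 101 therm × 100,000 = 10,100,000 BTU
Gas: input = 10,100,000 / 0.83 = 12,168,675 BTU = 121.7 therm → 121.7 × $2.28 = $277.45; + 4 × $6.59 standing = $303.81
Heat pump: 10,100,000 BTU / 3412 = 2,960 kWh heat; / 2.25 = 1,316 kWh in → × $0.0886 = $116.56; + 4 × $17.41 standing = $186.20
Difference = |$303.81 − $186.20| = $117.60

$117.60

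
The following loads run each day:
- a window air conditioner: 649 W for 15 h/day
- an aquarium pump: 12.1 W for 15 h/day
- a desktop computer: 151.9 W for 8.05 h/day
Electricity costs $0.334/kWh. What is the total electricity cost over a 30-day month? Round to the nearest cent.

window air conditioner: 649 W × 15 h × 30 d = 292,050 Wh = 292.1 kWh
aquarium pump: 12.1 W × 15 h × 30 d = 5,445 Wh = 5.445 kWh
desktop computer: 151.9 W × 8.05 h × 30 d = 36,684 Wh = 36.68 kWh
Total energy = 292.1 + 5.445 + 36.68 = 334.2 kWh
Cost = 334.2 kWh × $0.334 = $111.62

$111.62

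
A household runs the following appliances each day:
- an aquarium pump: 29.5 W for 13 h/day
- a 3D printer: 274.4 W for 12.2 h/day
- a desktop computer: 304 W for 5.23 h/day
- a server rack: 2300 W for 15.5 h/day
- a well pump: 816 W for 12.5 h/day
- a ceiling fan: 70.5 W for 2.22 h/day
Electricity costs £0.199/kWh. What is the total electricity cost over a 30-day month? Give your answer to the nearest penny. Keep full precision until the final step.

aquarium pump: 29.5 W × 13 h × 30 d = 11,505 Wh = 11.51 kWh
3D printer: 274.4 W × 12.2 h × 30 d = 100,430 Wh = 100.4 kWh
desktop computer: 304 W × 5.23 h × 30 d = 47,698 Wh = 47.7 kWh
server rack: 2300 W × 15.5 h × 30 d = 1,069,500 Wh = 1,070 kWh
well pump: 816 W × 12.5 h × 30 d = 306,000 Wh = 306 kWh
ceiling fan: 70.5 W × 2.22 h × 30 d = 4,695 Wh = 4.695 kWh
Total energy = 11.51 + 100.4 + 47.7 + 1,070 + 306 + 4.695 = 1,540 kWh
Cost = 1,540 kWh × £0.199 = £306.43

£306.43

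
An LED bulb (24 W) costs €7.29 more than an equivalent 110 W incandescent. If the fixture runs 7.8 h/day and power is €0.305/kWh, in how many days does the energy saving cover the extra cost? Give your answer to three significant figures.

Power saved = 110 − 24 = 86 W
Daily energy saved = 86 W × 7.8 h = 670.8 Wh = 0.6708 kWh
Daily savings = 0.6708 × €0.305 = €0.2046
Payback = €7.29 / €0.2046 per day = 35.63 days

35.6 days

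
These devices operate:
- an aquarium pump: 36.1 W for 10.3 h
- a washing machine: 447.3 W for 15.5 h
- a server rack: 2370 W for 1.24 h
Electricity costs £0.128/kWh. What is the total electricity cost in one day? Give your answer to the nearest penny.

aquarium pump: 36.1 W × 10.3 h = 372 Wh = 0.3718 kWh
washing machine: 447.3 W × 15.5 h = 6,933 Wh = 6.933 kWh
server rack: 2370 W × 1.24 h = 2,939 Wh = 2.939 kWh
Total energy = 0.3718 + 6.933 + 2.939 = 10.24 kWh
Cost = 10.24 kWh × £0.128 = £1.31

£1.31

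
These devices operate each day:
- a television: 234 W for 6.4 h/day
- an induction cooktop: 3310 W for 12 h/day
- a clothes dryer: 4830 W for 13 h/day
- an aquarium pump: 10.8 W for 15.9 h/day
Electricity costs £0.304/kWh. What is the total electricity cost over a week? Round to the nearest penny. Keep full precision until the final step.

£221.69

television: 234 W × 6.4 h × 7 d = 10,483 Wh = 10.48 kWh
induction cooktop: 3310 W × 12 h × 7 d = 278,040 Wh = 278 kWh
clothes dryer: 4830 W × 13 h × 7 d = 439,530 Wh = 439.5 kWh
aquarium pump: 10.8 W × 15.9 h × 7 d = 1,202 Wh = 1.202 kWh
Total energy = 10.48 + 278 + 439.5 + 1.202 = 729.3 kWh
Cost = 729.3 kWh × £0.304 = £221.69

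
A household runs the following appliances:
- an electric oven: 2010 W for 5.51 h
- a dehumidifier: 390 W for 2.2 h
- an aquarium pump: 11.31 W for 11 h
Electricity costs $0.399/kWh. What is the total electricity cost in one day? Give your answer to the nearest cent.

electric oven: 2010 W × 5.51 h = 11,075 Wh = 11.08 kWh
dehumidifier: 390 W × 2.2 h = 858 Wh = 0.858 kWh
aquarium pump: 11.31 W × 11 h = 124 Wh = 0.1244 kWh
Total energy = 11.08 + 0.858 + 0.1244 = 12.06 kWh
Cost = 12.06 kWh × $0.399 = $4.81

$4.81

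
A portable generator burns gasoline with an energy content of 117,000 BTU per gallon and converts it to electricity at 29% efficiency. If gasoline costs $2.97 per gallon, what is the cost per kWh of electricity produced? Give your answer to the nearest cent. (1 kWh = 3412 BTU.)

Electrical output per gallon = 117,000 BTU × 0.29 / 3412 BTU/kWh = 9.944 kWh
Cost per kWh = $2.97 / 9.944 kWh = $0.299

$0.30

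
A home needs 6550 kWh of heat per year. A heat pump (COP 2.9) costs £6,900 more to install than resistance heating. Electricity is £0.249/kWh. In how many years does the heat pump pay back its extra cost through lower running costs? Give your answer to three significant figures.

6.46 years

Resistance: 6550 kWh × £0.249 = £1,630.95/yr
Heat pump: 6550 / 2.9 = 2259 kWh in → × £0.249 = £562.40/yr
Annual savings = £1,068.55
Payback = £6,900 / £1,068.55 = 6.46 years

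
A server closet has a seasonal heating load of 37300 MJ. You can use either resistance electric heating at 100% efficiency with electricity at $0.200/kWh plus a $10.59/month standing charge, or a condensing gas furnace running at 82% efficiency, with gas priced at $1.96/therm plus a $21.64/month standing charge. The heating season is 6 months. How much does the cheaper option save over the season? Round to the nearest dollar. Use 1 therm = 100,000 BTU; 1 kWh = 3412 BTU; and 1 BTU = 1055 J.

Heat load = 37300 MJ = 37,300,000,000 J / 1055 = 35,355,450 BTU
Gas: input = 35,355,450 / 0.82 = 43,116,403 BTU = 431.2 therm → 431.2 × $1.96 = $845.08; + 6 × $21.64 standing = $974.92
Electric: 35,355,450 BTU / 3412 = 10,360 kWh → × $0.200 = $2,072.42; + 6 × $10.59 standing = $2,135.96
Difference = |$974.92 − $2,135.96| = $1,161.04 ≈ $1161

$1161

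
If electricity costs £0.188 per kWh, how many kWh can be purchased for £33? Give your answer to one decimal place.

175.5 kWh

£33 / £0.188 per kWh = 175.5 kWh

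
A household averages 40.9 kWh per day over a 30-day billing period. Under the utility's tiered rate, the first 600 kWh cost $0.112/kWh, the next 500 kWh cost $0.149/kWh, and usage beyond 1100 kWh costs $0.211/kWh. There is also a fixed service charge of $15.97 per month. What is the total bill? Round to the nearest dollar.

$184

Usage = 40.9 kWh/day × 30 days = 1227 kWh
First 600 kWh × $0.112 = $67.20
Next 500 kWh × $0.149 = $74.50
Remaining 127 kWh × $0.211 = $26.80
Energy charge = $168.50; + service $15.97 = $184.47 ≈ $184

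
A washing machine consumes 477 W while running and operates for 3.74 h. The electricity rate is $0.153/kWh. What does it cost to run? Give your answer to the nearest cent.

Energy = 477 W × 3.74 h = 1,784 Wh = 1.784 kWh
Cost = 1.784 kWh × $0.153/kWh = $0.27

$0.27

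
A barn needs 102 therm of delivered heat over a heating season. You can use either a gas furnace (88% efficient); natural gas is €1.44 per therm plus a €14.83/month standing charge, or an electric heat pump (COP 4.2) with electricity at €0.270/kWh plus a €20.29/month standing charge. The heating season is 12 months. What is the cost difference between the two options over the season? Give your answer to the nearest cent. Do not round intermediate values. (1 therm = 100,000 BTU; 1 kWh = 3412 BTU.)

Heat load = 102 therm × 100,000 = 10,200,000 BTU
Gas: input = 10,200,000 / 0.88 = 11,590,909 BTU = 115.9 therm → 115.9 × €1.44 = €166.91; + 12 × €14.83 standing = €344.87
Heat pump: 10,200,000 BTU / 3412 = 2,989 kWh heat; / 4.2 = 711.8 kWh in → × €0.270 = €192.18; + 12 × €20.29 standing = €435.66
Difference = |€344.87 − €435.66| = €90.79

€90.79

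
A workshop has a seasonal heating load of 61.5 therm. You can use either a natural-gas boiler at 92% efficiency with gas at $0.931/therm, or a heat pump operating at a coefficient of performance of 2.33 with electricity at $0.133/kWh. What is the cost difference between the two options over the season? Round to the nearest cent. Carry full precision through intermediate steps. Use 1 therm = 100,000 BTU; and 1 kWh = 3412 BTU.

$40.65

Heat load = 61.5 therm × 100,000 = 6,150,000 BTU
Gas: input = 6,150,000 / 0.92 = 6,684,783 BTU = 66.85 therm → 66.85 × $0.931 = $62.24
Heat pump: 6,150,000 BTU / 3412 = 1,802 kWh heat; / 2.33 = 773.6 kWh in → × $0.133 = $102.89
Difference = |$62.24 − $102.89| = $40.65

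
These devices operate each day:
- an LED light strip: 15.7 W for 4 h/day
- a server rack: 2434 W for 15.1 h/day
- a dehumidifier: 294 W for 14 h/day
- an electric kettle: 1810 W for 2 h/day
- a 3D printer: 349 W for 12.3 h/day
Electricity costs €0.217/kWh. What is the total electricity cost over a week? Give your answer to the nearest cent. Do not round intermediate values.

€74.20

LED light strip: 15.7 W × 4 h × 7 d = 440 Wh = 0.4396 kWh
server rack: 2434 W × 15.1 h × 7 d = 257,274 Wh = 257.3 kWh
dehumidifier: 294 W × 14 h × 7 d = 28,812 Wh = 28.81 kWh
electric kettle: 1810 W × 2 h × 7 d = 25,340 Wh = 25.34 kWh
3D printer: 349 W × 12.3 h × 7 d = 30,049 Wh = 30.05 kWh
Total energy = 0.4396 + 257.3 + 28.81 + 25.34 + 30.05 = 341.9 kWh
Cost = 341.9 kWh × €0.217 = €74.20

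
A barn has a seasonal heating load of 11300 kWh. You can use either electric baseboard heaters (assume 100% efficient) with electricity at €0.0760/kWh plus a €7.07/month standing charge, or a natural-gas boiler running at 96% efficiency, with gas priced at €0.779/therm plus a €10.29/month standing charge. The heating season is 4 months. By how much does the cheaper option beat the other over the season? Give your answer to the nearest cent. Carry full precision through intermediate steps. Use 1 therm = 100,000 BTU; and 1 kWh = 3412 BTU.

€533.06

Heat load = 11300 kWh × 3412 = 38,555,600 BTU
Gas: input = 38,555,600 / 0.960 = 40,162,083 BTU = 401.6 therm → 401.6 × €0.779 = €312.86; + 4 × €10.29 standing = €354.02
Electric: 38,555,600 BTU / 3412 = 11,300 kWh → × €0.0760 = €858.80; + 4 × €7.07 standing = €887.08
Difference = |€354.02 − €887.08| = €533.06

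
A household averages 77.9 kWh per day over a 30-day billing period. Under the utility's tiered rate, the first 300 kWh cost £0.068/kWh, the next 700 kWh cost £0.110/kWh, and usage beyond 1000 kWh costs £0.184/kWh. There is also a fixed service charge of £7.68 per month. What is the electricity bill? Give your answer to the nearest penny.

£351.09

Usage = 77.9 kWh/day × 30 days = 2337 kWh
First 300 kWh × £0.068 = £20.40
Next 700 kWh × £0.110 = £77.00
Remaining 1337 kWh × £0.184 = £246.01
Energy charge = £343.41; + service £7.68 = £351.09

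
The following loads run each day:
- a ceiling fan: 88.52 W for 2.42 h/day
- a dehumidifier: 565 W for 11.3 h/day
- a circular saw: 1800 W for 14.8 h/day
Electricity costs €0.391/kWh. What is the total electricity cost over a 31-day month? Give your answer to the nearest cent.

ceiling fan: 88.52 W × 2.42 h × 31 d = 6,641 Wh = 6.641 kWh
dehumidifier: 565 W × 11.3 h × 31 d = 197,920 Wh = 197.9 kWh
circular saw: 1800 W × 14.8 h × 31 d = 825,840 Wh = 825.8 kWh
Total energy = 6.641 + 197.9 + 825.8 = 1,030 kWh
Cost = 1,030 kWh × €0.391 = €402.89

€402.89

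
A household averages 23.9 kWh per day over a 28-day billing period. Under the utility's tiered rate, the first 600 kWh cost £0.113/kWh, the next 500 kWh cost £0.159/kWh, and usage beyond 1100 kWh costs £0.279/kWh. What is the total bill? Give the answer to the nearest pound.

Usage = 23.9 kWh/day × 28 days = 669.2 kWh
First 600 kWh × £0.113 = £67.80
Next 69.2 kWh × £0.159 = £11.00
Remaining tier: 0 kWh (not reached)
Total = £78.80 ≈ £79

£79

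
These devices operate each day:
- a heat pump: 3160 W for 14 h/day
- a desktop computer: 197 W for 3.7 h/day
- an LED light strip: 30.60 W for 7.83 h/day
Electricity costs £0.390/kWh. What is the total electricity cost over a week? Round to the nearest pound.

£123

heat pump: 3160 W × 14 h × 7 d = 309,680 Wh = 309.7 kWh
desktop computer: 197 W × 3.7 h × 7 d = 5,102 Wh = 5.102 kWh
LED light strip: 30.60 W × 7.83 h × 7 d = 1,677 Wh = 1.677 kWh
Total energy = 309.7 + 5.102 + 1.677 = 316.5 kWh
Cost = 316.5 kWh × £0.390 = £123.42 ≈ £123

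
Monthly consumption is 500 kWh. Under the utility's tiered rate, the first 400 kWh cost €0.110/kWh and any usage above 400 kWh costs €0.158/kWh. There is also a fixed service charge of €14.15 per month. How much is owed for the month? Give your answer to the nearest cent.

€73.95

First 400 kWh × €0.110 = €44.00
Remaining 100 kWh × €0.158 = €15.80
Energy charge = €59.80; + service €14.15 = €73.95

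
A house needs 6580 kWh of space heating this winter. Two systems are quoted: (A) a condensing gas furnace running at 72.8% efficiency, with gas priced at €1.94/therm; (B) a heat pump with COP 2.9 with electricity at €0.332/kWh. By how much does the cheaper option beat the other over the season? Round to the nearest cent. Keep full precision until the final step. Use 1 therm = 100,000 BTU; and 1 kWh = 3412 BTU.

€155.02

Heat load = 6580 kWh × 3412 = 22,450,960 BTU
Gas: input = 22,450,960 / 0.728 = 30,839,231 BTU = 308.4 therm → 308.4 × €1.94 = €598.28
Heat pump: 22,450,960 BTU / 3412 = 6,580 kWh heat; / 2.9 = 2,269 kWh in → × €0.332 = €753.30
Difference = |€598.28 − €753.30| = €155.02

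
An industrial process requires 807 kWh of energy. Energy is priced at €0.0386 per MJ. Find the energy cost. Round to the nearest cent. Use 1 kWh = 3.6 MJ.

€112.14

807 kWh × (3.6 MJ/kWh) = 2,905 MJ
Cost = 2,905 MJ × €0.0386/MJ = €112.14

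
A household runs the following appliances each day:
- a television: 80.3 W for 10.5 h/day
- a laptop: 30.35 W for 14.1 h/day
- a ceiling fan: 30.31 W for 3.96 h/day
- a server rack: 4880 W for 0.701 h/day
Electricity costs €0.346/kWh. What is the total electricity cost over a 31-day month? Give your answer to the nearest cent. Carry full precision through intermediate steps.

television: 80.3 W × 10.5 h × 31 d = 26,138 Wh = 26.14 kWh
laptop: 30.35 W × 14.1 h × 31 d = 13,266 Wh = 13.27 kWh
ceiling fan: 30.31 W × 3.96 h × 31 d = 3,721 Wh = 3.721 kWh
server rack: 4880 W × 0.701 h × 31 d = 106,047 Wh = 106 kWh
Total energy = 26.14 + 13.27 + 3.721 + 106 = 149.2 kWh
Cost = 149.2 kWh × €0.346 = €51.61

€51.61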